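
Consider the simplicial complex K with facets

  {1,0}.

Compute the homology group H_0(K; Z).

We work with the vertex ordering 0 < 1. The simplices of K, each written with vertices in increasing order, are:

  0-simplices (2): [0], [1]
  1-simplices (1): [0,1]

so the chain groups are C_0 ≅ Z^2, C_1 ≅ Z^1.

∂_1: C_1 → C_0 is given by ∂[p,q] = [q] − [p]. For instance
  ∂[0,1] = [1] − [0].
This gives a 2×1 integer matrix of rank 1; reducing to Smith normal form yields diagonal entries (1).

From H_k ≅ ker(∂_k) / im(∂_{k+1}) we obtain:

  H_0: rank C_0 − rank ∂_1 = 2 − 1 = 1, and the invariant factors of ∂_1 are all 1, so H_0 = Z.

H_0 ≅ Z.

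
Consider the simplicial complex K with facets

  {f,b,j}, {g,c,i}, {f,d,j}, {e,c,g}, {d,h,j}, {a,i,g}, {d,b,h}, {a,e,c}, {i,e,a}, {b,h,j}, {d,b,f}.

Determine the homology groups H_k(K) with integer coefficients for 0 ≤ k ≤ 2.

H_0 = Z^2,  H_1 = Z,  H_2 = Z.

Order the vertices as a < b < c < d < e < f < g < h < i < j. Listing each simplex with vertices in this order, K has dimension 2 with simplices:

  0-simplices (10): a, b, c, d, e, f, g, h, i, j
  1-simplices (19): ac, ae, ag, ai, bd, bf, bh, bj, ce, cg, ci, df, dh, dj, eg, ei, fj, gi, hj
  2-simplices (11): ace, aei, agi, bdf, bdh, bfj, bhj, ceg, cgi, dfj, dhj

giving chain groups C_0 ≅ Z^10, C_1 ≅ Z^19, C_2 ≅ Z^11.

The boundary map ∂_1: C_1 → C_0 sends each edge [p,q] (with p < q) to q − p. For instance
  ∂ae = e − a.
The 10×19 boundary matrix has rank 8 and Smith normal form diag(1,1,1,1,1,1,1,1).

∂_2: C_2 → C_1 maps a triangle to the signed sum of its edges. For instance
  ∂ceg = eg − cg + ce,
  ∂bdh = dh − bh + bd.
The resulting 19×11 matrix has rank 10, and its Smith normal form has invariant factors (1,1,1,1,1,1,1,1,1,1).

Now H_k = ker ∂_k / im ∂_{k+1}, so:

  H_0: rank C_0 − rank ∂_1 = 10 − 8 = 2, and the invariant factors of ∂_1 are all 1, so H_0 = Z^2.
  H_1: rank ker ∂_1 − rank ∂_2 = (19 − 8) − 10 = 1, and the invariant factors of ∂_2 are all 1, so H_1 = Z.
  H_2: rank ker ∂_2 − rank ∂_3 = (11 − 10) − 0 = 1, and there is no ∂_3, so H_2 = Z.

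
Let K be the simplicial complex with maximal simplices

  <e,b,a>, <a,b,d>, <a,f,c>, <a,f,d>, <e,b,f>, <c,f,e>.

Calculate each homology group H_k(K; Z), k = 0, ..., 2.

Order the vertices as a < b < c < d < e < f. Listing each simplex with vertices in this order, K has dimension 2 with simplices:

  0-simplices (6): a, b, c, d, e, f
  1-simplices (12): ab, ac, ad, ae, af, bd, be, bf, ce, cf, df, ef
  2-simplices (6): abd, abe, acf, adf, bef, cef

giving chain groups C_0 ≅ Z^6, C_1 ≅ Z^12, C_2 ≅ Z^6.

∂_1: C_1 → C_0 sends each edge [p,q] (with p < q) to q − p. For instance
  ∂ad = d − a.
As a 6×12 matrix over Z this has rank 5, with invariant factors (1,1,1,1,1).

∂_2: C_2 → C_1 maps a triangle to the signed sum of its edges. For instance
  ∂abe = be − ae + ab,
  ∂acf = cf − af + ac.
This gives a 12×6 integer matrix of rank 6; reducing to Smith normal form yields diagonal entries (1,1,1,1,1,1).

Computing H_k = (kernel of ∂_k) / (image of ∂_{k+1}):

  H_0: rank C_0 − rank ∂_1 = 6 − 5 = 1, and the invariant factors of ∂_1 are all 1, so H_0 = Z.
  H_1: rank ker ∂_1 − rank ∂_2 = (12 − 5) − 6 = 1, and the invariant factors of ∂_2 are all 1, so H_1 = Z.
  H_2: rank ker ∂_2 − rank ∂_3 = (6 − 6) − 0 = 0, and there is no ∂_3, so H_2 = 0.

(K is a triangulation of the cylinder S^1 x I.)

H_0 ≅ Z,  H_1 ≅ Z,  H_2 = 0.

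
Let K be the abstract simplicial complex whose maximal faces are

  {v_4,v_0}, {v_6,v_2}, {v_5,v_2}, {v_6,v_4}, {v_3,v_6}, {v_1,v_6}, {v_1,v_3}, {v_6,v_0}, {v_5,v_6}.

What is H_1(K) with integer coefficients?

Take the total order v_0 < v_1 < v_2 < v_3 < v_4 < v_5 < v_6 on the vertex set. Then K (dimension 1) consists of the simplices:

  0-simplices (7): [v_0], [v_1], [v_2], [v_3], [v_4], [v_5], [v_6]
  1-simplices (9): [v_0,v_4], [v_0,v_6], [v_1,v_3], [v_1,v_6], [v_2,v_5], [v_2,v_6], [v_3,v_6], [v_4,v_6], [v_5,v_6]

so the chain groups are C_0 ≅ Z^7, C_1 ≅ Z^9.

Boundary ∂_1: C_1 → C_0 is given by ∂[p,q] = [q] − [p]. For instance
  ∂[v_4,v_6] = [v_6] − [v_4].
The 7×9 boundary matrix has rank 6 and Smith normal form diag(1,1,1,1,1,1).

Computing H_k = (kernel of ∂_k) / (image of ∂_{k+1}):

  H_1: rank ker ∂_1 − rank ∂_2 = (9 − 6) − 0 = 3, and there is no ∂_2, so H_1 ≅ Z^3.

H_1 ≅ Z^3.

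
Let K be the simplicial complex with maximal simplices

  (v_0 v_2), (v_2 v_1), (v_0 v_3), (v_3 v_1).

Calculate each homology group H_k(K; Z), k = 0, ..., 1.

H_0 = Z,  H_1 = Z.

Order the vertices as v_0 < v_1 < v_2 < v_3. Listing each simplex with vertices in this order, K has dimension 1 with simplices:

  0-simplices (4): [v_0], [v_1], [v_2], [v_3]
  1-simplices (4): [v_0,v_2], [v_0,v_3], [v_1,v_2], [v_1,v_3]

giving chain groups C_0 ≅ Z^4, C_1 ≅ Z^4.

∂_1: C_1 → C_0 maps an edge to its endpoints' difference, ∂[p,q] = q − p. For instance
  ∂[v_1,v_2] = [v_2] − [v_1].
As a 4×4 matrix over Z this has rank 3, with invariant factors (1,1,1).

Computing H_k = (kernel of ∂_k) / (image of ∂_{k+1}):

  H_0: rank C_0 − rank ∂_1 = 4 − 3 = 1, and the invariant factors of ∂_1 are all 1, so H_0 = Z.
  H_1: rank ker ∂_1 − rank ∂_2 = (4 − 3) − 0 = 1, and there is no ∂_2, so H_1 = Z.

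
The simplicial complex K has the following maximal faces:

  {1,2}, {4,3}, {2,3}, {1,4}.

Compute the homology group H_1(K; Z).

K has 4 vertices, 4 edges.
rank ∂_1 = 3, rank ∂_2 = 0 ⇒ b_1 = 4 − 3 − 0 = 1. So H_1 ≅ Z.

H_1 ≅ Z.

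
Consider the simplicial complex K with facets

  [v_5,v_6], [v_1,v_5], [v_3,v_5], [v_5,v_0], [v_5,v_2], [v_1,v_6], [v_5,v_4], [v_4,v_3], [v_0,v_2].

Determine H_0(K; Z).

Order the vertices as v_0 < v_1 < v_2 < v_3 < v_4 < v_5 < v_6. Listing each simplex with vertices in this order, K has dimension 1 with simplices:

  0-simplices (7): [v_0], [v_1], [v_2], [v_3], [v_4], [v_5], [v_6]
  1-simplices (9): [v_0,v_2], [v_0,v_5], [v_1,v_5], [v_1,v_6], [v_2,v_5], [v_3,v_4], [v_3,v_5], [v_4,v_5], [v_5,v_6]

Hence C_0 ≅ Z^7, C_1 ≅ Z^9.

The boundary map ∂_1: C_1 → C_0 maps an edge to its endpoints' difference, ∂[p,q] = q − p. For instance
  ∂[v_1,v_6] = [v_6] − [v_1].
This gives a 7×9 integer matrix of rank 6; reducing to Smith normal form yields diagonal entries (1,1,1,1,1,1).

Reading off H_k = ker ∂_k / im ∂_{k+1}:

  H_0: rank C_0 − rank ∂_1 = 7 − 6 = 1, and the invariant factors of ∂_1 are all 1, so H_0 ≅ Z.

H_0 = Z.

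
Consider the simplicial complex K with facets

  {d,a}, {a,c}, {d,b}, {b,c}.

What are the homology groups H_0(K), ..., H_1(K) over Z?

We work with the vertex ordering a < b < c < d. The simplices of K, each written with vertices in increasing order, are:

  0-simplices (4): a, b, c, d
  1-simplices (4): ac, ad, bc, bd

giving chain groups C_0 ≅ Z^4, C_1 ≅ Z^4.

Boundary ∂_1: C_1 → C_0 is given by ∂[p,q] = [q] − [p].
This gives a 4×4 integer matrix of rank 3; reducing to Smith normal form yields diagonal entries (1,1,1).

From H_k ≅ ker(∂_k) / im(∂_{k+1}) we obtain:

  H_0: rank C_0 − rank ∂_1 = 4 − 3 = 1, and the invariant factors of ∂_1 are all 1, so H_0 ≅ Z.
  H_1: rank ker ∂_1 − rank ∂_2 = (4 − 3) − 0 = 1, and there is no ∂_2, so H_1 ≅ Z.

(K is a triangulation of the circle S^1.)

H_0 = Z,  H_1 = Z.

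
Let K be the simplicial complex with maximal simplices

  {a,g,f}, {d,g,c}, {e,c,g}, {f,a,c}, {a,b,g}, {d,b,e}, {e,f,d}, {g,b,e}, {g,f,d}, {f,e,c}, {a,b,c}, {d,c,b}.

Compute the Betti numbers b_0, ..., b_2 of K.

b_0 = 1, b_1 = 0, b_2 = 0.

Take the total order a < b < c < d < e < f < g on the vertex set. Then K (dimension 2) consists of the simplices:

  0-simplices (7): a, b, c, d, e, f, g
  1-simplices (18): ab, ac, af, ag, bc, bd, be, bg, cd, ce, cf, cg, de, df, dg, ef, eg, fg
  2-simplices (12): abc, abg, acf, afg, bcd, bde, beg, cdg, cef, ceg, def, dfg

so the chain groups are C_0 ≅ Z^7, C_1 ≅ Z^18, C_2 ≅ Z^12.

The boundary map ∂_1: C_1 → C_0 maps an edge to its endpoints' difference, ∂[p,q] = q − p. For instance
  ∂ab = b − a.
The 7×18 boundary matrix has rank 6 and Smith normal form diag(1,1,1,1,1,1).

Boundary ∂_2: C_2 → C_1 maps a triangle to the signed sum of its edges. For instance
  ∂afg = fg − ag + af,
  ∂dfg = fg − dg + df.
The resulting 18×12 matrix has rank 12, and its Smith normal form has invariant factors (1,1,1,1,1,1,1,1,1,1,1,2).

Now H_k = ker ∂_k / im ∂_{k+1}, so:

  H_0: rank C_0 − rank ∂_1 = 7 − 6 = 1, and the invariant factors of ∂_1 are all 1, so H_0 ≅ Z.
  H_1: rank ker ∂_1 − rank ∂_2 = (18 − 6) − 12 = 0, and ∂_2 has invariant factor 2 > 1, so H_1 ≅ Z_2.
  H_2: rank ker ∂_2 − rank ∂_3 = (12 − 12) − 0 = 0, and there is no ∂_3, so H_2 ≅ 0.

As a check, the Euler characteristic is 7 − 18 + 12 = 1, which agrees with 1 − 0 + 0 = 1.

Hence the Betti numbers are b_0 = 1, b_1 = 0, b_2 = 0.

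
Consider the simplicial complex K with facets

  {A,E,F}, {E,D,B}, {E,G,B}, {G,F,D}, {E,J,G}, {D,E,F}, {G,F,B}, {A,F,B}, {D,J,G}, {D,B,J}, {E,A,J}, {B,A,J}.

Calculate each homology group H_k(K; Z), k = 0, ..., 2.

Take the total order A < B < D < E < F < G < J on the vertex set. Then K (dimension 2) consists of the simplices:

  0-simplices (7): A, B, D, E, F, G, J
  1-simplices (18): AB, AE, AF, AJ, BD, BE, BF, BG, BJ, DE, DF, DG, DJ, EF, EG, EJ, FG, GJ
  2-simplices (12): ABF, ABJ, AEF, AEJ, BDE, BDJ, BEG, BFG, DEF, DFG, DGJ, EGJ

giving chain groups C_0 ≅ Z^7, C_1 ≅ Z^18, C_2 ≅ Z^12.

The boundary map ∂_1: C_1 → C_0 is given by ∂[p,q] = [q] − [p]. For instance
  ∂BJ = J − B.
As a 7×18 matrix over Z this has rank 6, with invariant factors (1,1,1,1,1,1).

Boundary ∂_2: C_2 → C_1 sends each 2-simplex [p,q,r] to [q,r] − [p,r] + [p,q]. For instance
  ∂BDE = DE − BE + BD,
  ∂BEG = EG − BG + BE.
This gives a 18×12 integer matrix of rank 12; reducing to Smith normal form yields diagonal entries (1,1,1,1,1,1,1,1,1,1,1,2).

From H_k ≅ ker(∂_k) / im(∂_{k+1}) we obtain:

  H_0: rank C_0 − rank ∂_1 = 7 − 6 = 1, and the invariant factors of ∂_1 are all 1, so H_0 ≅ Z.
  H_1: rank ker ∂_1 − rank ∂_2 = (18 − 6) − 12 = 0, and ∂_2 has invariant factor 2 > 1, so H_1 ≅ Z/2.
  H_2: rank ker ∂_2 − rank ∂_3 = (12 − 12) − 0 = 0, and there is no ∂_3, so H_2 ≅ 0.

(K is a triangulation of the real projective plane RP^2.)

H_0 = Z,  H_1 = Z/2,  H_2 = 0.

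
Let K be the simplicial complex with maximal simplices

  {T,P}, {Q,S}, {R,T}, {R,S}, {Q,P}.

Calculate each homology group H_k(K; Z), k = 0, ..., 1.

Take the total order P < Q < R < S < T on the vertex set. Then K (dimension 1) consists of the simplices:

  0-simplices (5): P, Q, R, S, T
  1-simplices (5): PQ, PT, QS, RS, RT

Hence C_0 ≅ Z^5, C_1 ≅ Z^5.

∂_1: C_1 → C_0 is given by ∂[p,q] = [q] − [p]. For instance
  ∂PQ = Q − P.
As a 5×5 matrix over Z this has rank 4, with invariant factors (1,1,1,1).

Computing H_k = (kernel of ∂_k) / (image of ∂_{k+1}):

  H_0: rank C_0 − rank ∂_1 = 5 − 4 = 1, and the invariant factors of ∂_1 are all 1, so H_0 ≅ Z.
  H_1: rank ker ∂_1 − rank ∂_2 = (5 − 4) − 0 = 1, and there is no ∂_2, so H_1 ≅ Z.

As a check, the Euler characteristic is 5 − 5 = 0, which agrees with 1 − 1 = 0.
(K is a triangulation of the circle S^1.)

H_0 ≅ Z,  H_1 ≅ Z.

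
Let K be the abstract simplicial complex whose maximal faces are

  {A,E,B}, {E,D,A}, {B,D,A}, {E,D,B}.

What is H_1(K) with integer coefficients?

H_1 = 0.

Fix the vertex order A < B < D < E and write every simplex with vertices in increasing order. Then dim K = 2 and the simplices of K are:

  0-simplices (4): A, B, D, E
  1-simplices (6): AB, AD, AE, BD, BE, DE
  2-simplices (4): ABD, ABE, ADE, BDE

Hence C_0 ≅ Z^4, C_1 ≅ Z^6, C_2 ≅ Z^4.

Boundary ∂_1: C_1 → C_0 sends each edge [p,q] (with p < q) to q − p. For instance
  ∂DE = E − D.
The resulting 4×6 matrix has rank 3, and its Smith normal form has invariant factors (1,1,1).

∂_2: C_2 → C_1 sends each 2-simplex [p,q,r] to [q,r] − [p,r] + [p,q]. For instance
  ∂ABD = BD − AD + AB,
  ∂ADE = DE − AE + AD.
The 6×4 boundary matrix has rank 3 and Smith normal form diag(1,1,1).

Reading off H_k = ker ∂_k / im ∂_{k+1}:

  H_1: rank ker ∂_1 − rank ∂_2 = (6 − 3) − 3 = 0, and the invariant factors of ∂_2 are all 1, so H_1 = 0.

(K is a triangulation of the 2-sphere S^2.)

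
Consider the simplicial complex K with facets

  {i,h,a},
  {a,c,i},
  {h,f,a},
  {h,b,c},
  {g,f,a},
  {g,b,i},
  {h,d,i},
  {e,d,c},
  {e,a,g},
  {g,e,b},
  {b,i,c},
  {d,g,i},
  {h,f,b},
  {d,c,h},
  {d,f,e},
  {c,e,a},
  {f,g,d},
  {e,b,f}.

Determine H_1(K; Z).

Fix the vertex order a < b < c < d < e < f < g < h < i and write every simplex with vertices in increasing order. Then dim K = 2 and the simplices of K are:

  0-simplices (9): a, b, c, d, e, f, g, h, i
  1-simplices (27): ac, ae, af, ag, ah, ai, bc, be, bf, bg, bh, bi, cd, ce, ch, ci, de, df, dg, dh, di, ef, eg, fg, fh, gi, hi
  2-simplices (18): ace, aci, aeg, afg, afh, ahi, bch, bci, bef, beg, bfh, bgi, cde, cdh, def, dfg, dgi, dhi

so the chain groups are C_0 ≅ Z^9, C_1 ≅ Z^27, C_2 ≅ Z^18.

∂_1: C_1 → C_0 maps an edge to its endpoints' difference, ∂[p,q] = q − p. For instance
  ∂bf = f − b.
As a 9×27 matrix over Z this has rank 8, with invariant factors (1,1,1,1,1,1,1,1).

The boundary map ∂_2: C_2 → C_1 maps a triangle to the signed sum of its edges. For instance
  ∂aeg = eg − ag + ae,
  ∂bfh = fh − bh + bf.
This gives a 27×18 integer matrix of rank 18; reducing to Smith normal form yields diagonal entries (1,1,1,1,1,1,1,1,1,1,1,1,1,1,1,1,1,2).

From H_k ≅ ker(∂_k) / im(∂_{k+1}) we obtain:

  H_1: rank ker ∂_1 − rank ∂_2 = (27 − 8) − 18 = 1, and ∂_2 has invariant factor 2 > 1, so H_1 ≅ Z ⊕ Z/2.

H_1 = Z ⊕ Z/2.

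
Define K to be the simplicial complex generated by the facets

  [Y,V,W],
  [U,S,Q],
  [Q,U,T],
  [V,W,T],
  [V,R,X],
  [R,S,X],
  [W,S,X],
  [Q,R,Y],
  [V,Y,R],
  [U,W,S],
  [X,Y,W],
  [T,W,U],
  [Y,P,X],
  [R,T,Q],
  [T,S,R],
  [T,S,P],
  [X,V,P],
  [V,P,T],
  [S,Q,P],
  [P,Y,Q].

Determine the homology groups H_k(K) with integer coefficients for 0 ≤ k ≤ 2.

We work with the vertex ordering P < Q < R < S < T < U < V < W < X < Y. The simplices of K, each written with vertices in increasing order, are:

  0-simplices (10): P, Q, R, S, T, U, V, W, X, Y
  1-simplices (30): PQ, PS, PT, PV, PX, PY, QR, QS, QT, QU, QY, RS, RT, RV, RX, RY, ST, SU, SW, SX, TU, TV, TW, UW, VW, VX, VY, WX, WY, XY
  2-simplices (20): PQS, PQY, PST, PTV, PVX, PXY, QRT, QRY, QSU, QTU, RST, RSX, RVX, RVY, SUW, SWX, TUW, TVW, VWY, WXY

Hence C_0 ≅ Z^10, C_1 ≅ Z^30, C_2 ≅ Z^20.

The boundary map ∂_1: C_1 → C_0 sends each edge [p,q] (with p < q) to q − p.
As a 10×30 matrix over Z this has rank 9, with invariant factors (1,1,1,1,1,1,1,1,1).

The boundary map ∂_2: C_2 → C_1 maps a triangle to the signed sum of its edges. For instance
  ∂PVX = VX − PX + PV,
  ∂QRT = RT − QT + QR.
This gives a 30×20 integer matrix of rank 20; reducing to Smith normal form yields diagonal entries (1,1,1,1,1,1,1,1,1,1,1,1,1,1,1,1,1,1,1,2).

Now H_k = ker ∂_k / im ∂_{k+1}, so:

  H_0: rank C_0 − rank ∂_1 = 10 − 9 = 1, and the invariant factors of ∂_1 are all 1, so H_0 = Z.
  H_1: rank ker ∂_1 − rank ∂_2 = (30 − 9) − 20 = 1, and ∂_2 has invariant factor 2 > 1, so H_1 = Z ⊕ Z/2.
  H_2: rank ker ∂_2 − rank ∂_3 = (20 − 20) − 0 = 0, and there is no ∂_3, so H_2 = 0.

As a check, the Euler characteristic is 10 − 30 + 20 = 0, which agrees with 1 − 1 + 0 = 0.

H_0 = Z,  H_1 = Z ⊕ Z/2,  H_2 = 0.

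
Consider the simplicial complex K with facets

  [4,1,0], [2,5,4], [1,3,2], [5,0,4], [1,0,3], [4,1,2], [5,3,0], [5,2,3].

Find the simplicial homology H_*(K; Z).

Order the vertices as 0 < 1 < 2 < 3 < 4 < 5. Listing each simplex with vertices in this order, K has dimension 2 with simplices:

  0-simplices (6): [0], [1], [2], [3], [4], [5]
  1-simplices (12): [0,1], [0,3], [0,4], [0,5], [1,2], [1,3], [1,4], [2,3], [2,4], [2,5], [3,5], [4,5]
  2-simplices (8): [0,1,3], [0,1,4], [0,3,5], [0,4,5], [1,2,3], [1,2,4], [2,3,5], [2,4,5]

Hence C_0 ≅ Z^6, C_1 ≅ Z^12, C_2 ≅ Z^8.

∂_1: C_1 → C_0 is given by ∂[p,q] = [q] − [p].
The resulting 6×12 matrix has rank 5, and its Smith normal form has invariant factors (1,1,1,1,1).

Boundary ∂_2: C_2 → C_1 maps a triangle to the signed sum of its edges. For instance
  ∂[2,3,5] = [3,5] − [2,5] + [2,3],
  ∂[2,4,5] = [4,5] − [2,5] + [2,4].
The 12×8 boundary matrix has rank 7 and Smith normal form diag(1,1,1,1,1,1,1).

Computing H_k = (kernel of ∂_k) / (image of ∂_{k+1}):

  H_0: rank C_0 − rank ∂_1 = 6 − 5 = 1, and the invariant factors of ∂_1 are all 1, so H_0 ≅ Z.
  H_1: rank ker ∂_1 − rank ∂_2 = (12 − 5) − 7 = 0, and the invariant factors of ∂_2 are all 1, so H_1 ≅ 0.
  H_2: rank ker ∂_2 − rank ∂_3 = (8 − 7) − 0 = 1, and there is no ∂_3, so H_2 ≅ Z.

(K is a triangulation of the 2-sphere S^2.)

H_0 ≅ Z,  H_1 = 0,  H_2 ≅ Z.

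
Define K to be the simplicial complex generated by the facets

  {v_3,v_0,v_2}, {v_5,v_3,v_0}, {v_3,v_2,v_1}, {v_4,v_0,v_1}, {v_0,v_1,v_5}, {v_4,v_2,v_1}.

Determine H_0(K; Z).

Fix the vertex order v_0 < v_1 < v_2 < v_3 < v_4 < v_5 and write every simplex with vertices in increasing order. Then dim K = 2 and the simplices of K are:

  0-simplices (6): [v_0], [v_1], [v_2], [v_3], [v_4], [v_5]
  1-simplices (12): [v_0,v_1], [v_0,v_2], [v_0,v_3], [v_0,v_4], [v_0,v_5], [v_1,v_2], [v_1,v_3], [v_1,v_4], [v_1,v_5], [v_2,v_3], [v_2,v_4], [v_3,v_5]
  2-simplices (6): [v_0,v_1,v_4], [v_0,v_1,v_5], [v_0,v_2,v_3], [v_0,v_3,v_5], [v_1,v_2,v_3], [v_1,v_2,v_4]

giving chain groups C_0 ≅ Z^6, C_1 ≅ Z^12, C_2 ≅ Z^6.

The boundary map ∂_1: C_1 → C_0 is given by ∂[p,q] = [q] − [p].
As a 6×12 matrix over Z this has rank 5, with invariant factors (1,1,1,1,1).

Boundary ∂_2: C_2 → C_1 maps a triangle to the signed sum of its edges. For instance
  ∂[v_0,v_2,v_3] = [v_2,v_3] − [v_0,v_3] + [v_0,v_2],
  ∂[v_1,v_2,v_4] = [v_2,v_4] − [v_1,v_4] + [v_1,v_2].
This gives a 12×6 integer matrix of rank 6; reducing to Smith normal form yields diagonal entries (1,1,1,1,1,1).

Computing H_k = (kernel of ∂_k) / (image of ∂_{k+1}):

  H_0: rank C_0 − rank ∂_1 = 6 − 5 = 1, and the invariant factors of ∂_1 are all 1, so H_0 = Z.

(K is a triangulation of the cylinder S^1 x I.)

H_0 = Z.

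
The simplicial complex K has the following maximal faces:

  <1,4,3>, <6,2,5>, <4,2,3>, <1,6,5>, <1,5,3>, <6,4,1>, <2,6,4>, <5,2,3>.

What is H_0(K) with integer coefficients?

H_0 ≅ Z.

Order the vertices as 1 < 2 < 3 < 4 < 5 < 6. Listing each simplex with vertices in this order, K has dimension 2 with simplices:

  0-simplices (6): [1], [2], [3], [4], [5], [6]
  1-simplices (12): [1,3], [1,4], [1,5], [1,6], [2,3], [2,4], [2,5], [2,6], [3,4], [3,5], [4,6], [5,6]
  2-simplices (8): [1,3,4], [1,3,5], [1,4,6], [1,5,6], [2,3,4], [2,3,5], [2,4,6], [2,5,6]

so the chain groups are C_0 ≅ Z^6, C_1 ≅ Z^12, C_2 ≅ Z^8.

∂_1: C_1 → C_0 sends each edge [p,q] (with p < q) to q − p. For instance
  ∂[1,4] = [4] − [1].
As a 6×12 matrix over Z this has rank 5, with invariant factors (1,1,1,1,1).

The boundary map ∂_2: C_2 → C_1 acts by ∂[p,q,r] = [q,r] − [p,r] + [p,q]. For instance
  ∂[1,4,6] = [4,6] − [1,6] + [1,4],
  ∂[2,5,6] = [5,6] − [2,6] + [2,5].
This gives a 12×8 integer matrix of rank 7; reducing to Smith normal form yields diagonal entries (1,1,1,1,1,1,1).

Computing H_k = (kernel of ∂_k) / (image of ∂_{k+1}):

  H_0: rank C_0 − rank ∂_1 = 6 − 5 = 1, and the invariant factors of ∂_1 are all 1, so H_0 ≅ Z.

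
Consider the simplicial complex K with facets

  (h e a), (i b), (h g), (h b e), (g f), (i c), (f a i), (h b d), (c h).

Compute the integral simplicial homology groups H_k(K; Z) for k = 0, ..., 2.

We work with the vertex ordering a < b < c < d < e < f < g < h < i. The simplices of K, each written with vertices in increasing order, are:

  0-simplices (9): a, b, c, d, e, f, g, h, i
  1-simplices (15): ae, af, ah, ai, bd, be, bh, bi, ch, ci, dh, eh, fg, fi, gh
  2-simplices (4): aeh, afi, bdh, beh

so the chain groups are C_0 ≅ Z^9, C_1 ≅ Z^15, C_2 ≅ Z^4.

The boundary map ∂_1: C_1 → C_0 maps an edge to its endpoints' difference, ∂[p,q] = q − p. For instance
  ∂dh = h − d.
This gives a 9×15 integer matrix of rank 8; reducing to Smith normal form yields diagonal entries (1,1,1,1,1,1,1,1).

The boundary map ∂_2: C_2 → C_1 sends each 2-simplex [p,q,r] to [q,r] − [p,r] + [p,q]. For instance
  ∂afi = fi − ai + af,
  ∂beh = eh − bh + be.
The 15×4 boundary matrix has rank 4 and Smith normal form diag(1,1,1,1).

Reading off H_k = ker ∂_k / im ∂_{k+1}:

  H_0: rank C_0 − rank ∂_1 = 9 − 8 = 1, and the invariant factors of ∂_1 are all 1, so H_0 ≅ Z.
  H_1: rank ker ∂_1 − rank ∂_2 = (15 − 8) − 4 = 3, and the invariant factors of ∂_2 are all 1, so H_1 ≅ Z^3.
  H_2: rank ker ∂_2 − rank ∂_3 = (4 − 4) − 0 = 0, and there is no ∂_3, so H_2 ≅ 0.

As a check, the Euler characteristic is 9 − 15 + 4 = -2, which agrees with 1 − 3 + 0 = -2.

H_0 ≅ Z,  H_1 ≅ Z^3,  H_2 = 0.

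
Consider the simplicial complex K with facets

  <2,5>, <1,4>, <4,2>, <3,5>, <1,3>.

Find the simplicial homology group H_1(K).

H_1 ≅ Z.

Fix the vertex order 1 < 2 < 3 < 4 < 5 and write every simplex with vertices in increasing order. Then dim K = 1 and the simplices of K are:

  0-simplices (5): [1], [2], [3], [4], [5]
  1-simplices (5): [1,3], [1,4], [2,4], [2,5], [3,5]

giving chain groups C_0 ≅ Z^5, C_1 ≅ Z^5.

∂_1: C_1 → C_0 is given by ∂[p,q] = [q] − [p]. For instance
  ∂[1,4] = [4] − [1].
This gives a 5×5 integer matrix of rank 4; reducing to Smith normal form yields diagonal entries (1,1,1,1).

Now H_k = ker ∂_k / im ∂_{k+1}, so:

  H_1: rank ker ∂_1 − rank ∂_2 = (5 − 4) − 0 = 1, and there is no ∂_2, so H_1 ≅ Z.

(K is a triangulation of the circle S^1.)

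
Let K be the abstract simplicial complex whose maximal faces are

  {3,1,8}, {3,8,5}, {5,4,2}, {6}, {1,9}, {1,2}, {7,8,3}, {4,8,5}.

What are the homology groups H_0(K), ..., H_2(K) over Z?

H_0 = Z^2,  H_1 = Z,  H_2 = 0.

We work with the vertex ordering 1 < 2 < 3 < 4 < 5 < 6 < 7 < 8 < 9. The simplices of K, each written with vertices in increasing order, are:

  0-simplices (9): [1], [2], [3], [4], [5], [6], [7], [8], [9]
  1-simplices (13): [1,2], [1,3], [1,8], [1,9], [2,4], [2,5], [3,5], [3,7], [3,8], [4,5], [4,8], [5,8], [7,8]
  2-simplices (5): [1,3,8], [2,4,5], [3,5,8], [3,7,8], [4,5,8]

Hence C_0 ≅ Z^9, C_1 ≅ Z^13, C_2 ≅ Z^5.

∂_1: C_1 → C_0 maps an edge to its endpoints' difference, ∂[p,q] = q − p. For instance
  ∂[1,8] = [8] − [1].
This gives a 9×13 integer matrix of rank 7; reducing to Smith normal form yields diagonal entries (1,1,1,1,1,1,1).

∂_2: C_2 → C_1 sends each 2-simplex [p,q,r] to [q,r] − [p,r] + [p,q]. For instance
  ∂[1,3,8] = [3,8] − [1,8] + [1,3],
  ∂[2,4,5] = [4,5] − [2,5] + [2,4].
The resulting 13×5 matrix has rank 5, and its Smith normal form has invariant factors (1,1,1,1,1).

Reading off H_k = ker ∂_k / im ∂_{k+1}:

  H_0: rank C_0 − rank ∂_1 = 9 − 7 = 2, and the invariant factors of ∂_1 are all 1, so H_0 = Z^2.
  H_1: rank ker ∂_1 − rank ∂_2 = (13 − 7) − 5 = 1, and the invariant factors of ∂_2 are all 1, so H_1 = Z.
  H_2: rank ker ∂_2 − rank ∂_3 = (5 − 5) − 0 = 0, and there is no ∂_3, so H_2 = 0.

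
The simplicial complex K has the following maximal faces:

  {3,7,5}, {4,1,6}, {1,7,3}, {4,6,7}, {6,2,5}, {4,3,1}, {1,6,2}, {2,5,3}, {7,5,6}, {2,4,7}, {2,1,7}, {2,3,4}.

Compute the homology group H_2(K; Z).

H_2 ≅ 0.

Take the total order 1 < 2 < 3 < 4 < 5 < 6 < 7 on the vertex set. Then K (dimension 2) consists of the simplices:

  0-simplices (7): [1], [2], [3], [4], [5], [6], [7]
  1-simplices (18): [1,2], [1,3], [1,4], [1,6], [1,7], [2,3], [2,4], [2,5], [2,6], [2,7], [3,4], [3,5], [3,7], [4,6], [4,7], [5,6], [5,7], [6,7]
  2-simplices (12): [1,2,6], [1,2,7], [1,3,4], [1,3,7], [1,4,6], [2,3,4], [2,3,5], [2,4,7], [2,5,6], [3,5,7], [4,6,7], [5,6,7]

giving chain groups C_0 ≅ Z^7, C_1 ≅ Z^18, C_2 ≅ Z^12.

∂_1: C_1 → C_0 maps an edge to its endpoints' difference, ∂[p,q] = q − p.
The 7×18 boundary matrix has rank 6 and Smith normal form diag(1,1,1,1,1,1).

Boundary ∂_2: C_2 → C_1 maps a triangle to the signed sum of its edges. For instance
  ∂[2,4,7] = [4,7] − [2,7] + [2,4],
  ∂[1,2,7] = [2,7] − [1,7] + [1,2].
The resulting 18×12 matrix has rank 12, and its Smith normal form has invariant factors (1,1,1,1,1,1,1,1,1,1,1,2).

From H_k ≅ ker(∂_k) / im(∂_{k+1}) we obtain:

  H_2: rank ker ∂_2 − rank ∂_3 = (12 − 12) − 0 = 0, and there is no ∂_3, so H_2 = 0.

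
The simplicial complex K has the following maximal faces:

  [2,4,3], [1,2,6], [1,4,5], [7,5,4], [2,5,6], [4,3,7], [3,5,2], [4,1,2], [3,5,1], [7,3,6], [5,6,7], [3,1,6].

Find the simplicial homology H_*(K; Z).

H_0 = Z,  H_1 = Z/2,  H_2 = 0.

Fix the vertex order 1 < 2 < 3 < 4 < 5 < 6 < 7 and write every simplex with vertices in increasing order. Then dim K = 2 and the simplices of K are:

  0-simplices (7): [1], [2], [3], [4], [5], [6], [7]
  1-simplices (18): [1,2], [1,3], [1,4], [1,5], [1,6], [2,3], [2,4], [2,5], [2,6], [3,4], [3,5], [3,6], [3,7], [4,5], [4,7], [5,6], [5,7], [6,7]
  2-simplices (12): [1,2,4], [1,2,6], [1,3,5], [1,3,6], [1,4,5], [2,3,4], [2,3,5], [2,5,6], [3,4,7], [3,6,7], [4,5,7], [5,6,7]

giving chain groups C_0 ≅ Z^7, C_1 ≅ Z^18, C_2 ≅ Z^12.

The boundary map ∂_1: C_1 → C_0 is given by ∂[p,q] = [q] − [p]. For instance
  ∂[3,7] = [7] − [3].
This gives a 7×18 integer matrix of rank 6; reducing to Smith normal form yields diagonal entries (1,1,1,1,1,1).

The boundary map ∂_2: C_2 → C_1 sends each 2-simplex [p,q,r] to [q,r] − [p,r] + [p,q]. For instance
  ∂[1,2,6] = [2,6] − [1,6] + [1,2],
  ∂[2,3,4] = [3,4] − [2,4] + [2,3].
As a 18×12 matrix over Z this has rank 12, with invariant factors (1,1,1,1,1,1,1,1,1,1,1,2).

From H_k ≅ ker(∂_k) / im(∂_{k+1}) we obtain:

  H_0: rank C_0 − rank ∂_1 = 7 − 6 = 1, and the invariant factors of ∂_1 are all 1, so H_0 ≅ Z.
  H_1: rank ker ∂_1 − rank ∂_2 = (18 − 6) − 12 = 0, and ∂_2 has invariant factor 2 > 1, so H_1 ≅ Z/2.
  H_2: rank ker ∂_2 − rank ∂_3 = (12 − 12) − 0 = 0, and there is no ∂_3, so H_2 ≅ 0.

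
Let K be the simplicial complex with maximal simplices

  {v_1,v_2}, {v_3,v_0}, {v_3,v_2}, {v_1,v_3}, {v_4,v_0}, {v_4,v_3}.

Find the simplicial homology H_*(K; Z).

We work with the vertex ordering v_0 < v_1 < v_2 < v_3 < v_4. The simplices of K, each written with vertices in increasing order, are:

  0-simplices (5): [v_0], [v_1], [v_2], [v_3], [v_4]
  1-simplices (6): [v_0,v_3], [v_0,v_4], [v_1,v_2], [v_1,v_3], [v_2,v_3], [v_3,v_4]

so the chain groups are C_0 ≅ Z^5, C_1 ≅ Z^6.

The boundary map ∂_1: C_1 → C_0 is given by ∂[p,q] = [q] − [p].
This gives a 5×6 integer matrix of rank 4; reducing to Smith normal form yields diagonal entries (1,1,1,1).

Reading off H_k = ker ∂_k / im ∂_{k+1}:

  H_0: rank C_0 − rank ∂_1 = 5 − 4 = 1, and the invariant factors of ∂_1 are all 1, so H_0 ≅ Z.
  H_1: rank ker ∂_1 − rank ∂_2 = (6 − 4) − 0 = 2, and there is no ∂_2, so H_1 ≅ Z^2.

H_0 = Z,  H_1 = Z^2.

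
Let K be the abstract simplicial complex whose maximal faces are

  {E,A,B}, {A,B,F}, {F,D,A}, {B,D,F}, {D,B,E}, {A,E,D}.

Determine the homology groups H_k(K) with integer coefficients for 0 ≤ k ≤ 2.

Fix the vertex order A < B < D < E < F and write every simplex with vertices in increasing order. Then dim K = 2 and the simplices of K are:

  0-simplices (5): A, B, D, E, F
  1-simplices (9): AB, AD, AE, AF, BD, BE, BF, DE, DF
  2-simplices (6): ABE, ABF, ADE, ADF, BDE, BDF

giving chain groups C_0 ≅ Z^5, C_1 ≅ Z^9, C_2 ≅ Z^6.

Boundary ∂_1: C_1 → C_0 is given by ∂[p,q] = [q] − [p].
The resulting 5×9 matrix has rank 4, and its Smith normal form has invariant factors (1,1,1,1).

The boundary map ∂_2: C_2 → C_1 sends each 2-simplex [p,q,r] to [q,r] − [p,r] + [p,q]. For instance
  ∂BDF = DF − BF + BD,
  ∂ABE = BE − AE + AB.
This gives a 9×6 integer matrix of rank 5; reducing to Smith normal form yields diagonal entries (1,1,1,1,1).

From H_k ≅ ker(∂_k) / im(∂_{k+1}) we obtain:

  H_0: rank C_0 − rank ∂_1 = 5 − 4 = 1, and the invariant factors of ∂_1 are all 1, so H_0 ≅ Z.
  H_1: rank ker ∂_1 − rank ∂_2 = (9 − 4) − 5 = 0, and the invariant factors of ∂_2 are all 1, so H_1 ≅ 0.
  H_2: rank ker ∂_2 − rank ∂_3 = (6 − 5) − 0 = 1, and there is no ∂_3, so H_2 ≅ Z.

(K is a triangulation of the 2-sphere S^2.)

H_0 ≅ Z,  H_1 = 0,  H_2 ≅ Z.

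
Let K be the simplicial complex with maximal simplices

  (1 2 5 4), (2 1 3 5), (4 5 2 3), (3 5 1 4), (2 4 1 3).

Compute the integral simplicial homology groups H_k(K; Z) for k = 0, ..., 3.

We work with the vertex ordering 1 < 2 < 3 < 4 < 5. The simplices of K, each written with vertices in increasing order, are:

  0-simplices (5): [1], [2], [3], [4], [5]
  1-simplices (10): [1,2], [1,3], [1,4], [1,5], [2,3], [2,4], [2,5], [3,4], [3,5], [4,5]
  2-simplices (10): [1,2,3], [1,2,4], [1,2,5], [1,3,4], [1,3,5], [1,4,5], [2,3,4], [2,3,5], [2,4,5], [3,4,5]
  3-simplices (5): [1,2,3,4], [1,2,3,5], [1,2,4,5], [1,3,4,5], [2,3,4,5]

Hence C_0 ≅ Z^5, C_1 ≅ Z^10, C_2 ≅ Z^10, C_3 ≅ Z^5.

The boundary map ∂_1: C_1 → C_0 sends each edge [p,q] (with p < q) to q − p. For instance
  ∂[1,5] = [5] − [1].
The 5×10 boundary matrix has rank 4 and Smith normal form diag(1,1,1,1).

The boundary map ∂_2: C_2 → C_1 acts by ∂[p,q,r] = [q,r] − [p,r] + [p,q]. For instance
  ∂[2,3,4] = [3,4] − [2,4] + [2,3],
  ∂[2,4,5] = [4,5] − [2,5] + [2,4].
The resulting 10×10 matrix has rank 6, and its Smith normal form has invariant factors (1,1,1,1,1,1).

∂_3: C_3 → C_2 sends each 3-simplex σ to the alternating sum Σ_i (−1)^i (σ with its i-th vertex removed). For instance
  ∂[1,2,4,5] = [2,4,5] − [1,4,5] + [1,2,5] − [1,2,4],
  ∂[1,3,4,5] = [3,4,5] − [1,4,5] + [1,3,5] − [1,3,4].
As a 10×5 matrix over Z this has rank 4, with invariant factors (1,1,1,1).

Reading off H_k = ker ∂_k / im ∂_{k+1}:

  H_0: rank C_0 − rank ∂_1 = 5 − 4 = 1, and the invariant factors of ∂_1 are all 1, so H_0 = Z.
  H_1: rank ker ∂_1 − rank ∂_2 = (10 − 4) − 6 = 0, and the invariant factors of ∂_2 are all 1, so H_1 = 0.
  H_2: rank ker ∂_2 − rank ∂_3 = (10 − 6) − 4 = 0, and the invariant factors of ∂_3 are all 1, so H_2 = 0.
  H_3: rank ker ∂_3 − rank ∂_4 = (5 − 4) − 0 = 1, and there is no ∂_4, so H_3 = Z.

H_0 ≅ Z,  H_1 = 0,  H_2 = 0,  H_3 ≅ Z.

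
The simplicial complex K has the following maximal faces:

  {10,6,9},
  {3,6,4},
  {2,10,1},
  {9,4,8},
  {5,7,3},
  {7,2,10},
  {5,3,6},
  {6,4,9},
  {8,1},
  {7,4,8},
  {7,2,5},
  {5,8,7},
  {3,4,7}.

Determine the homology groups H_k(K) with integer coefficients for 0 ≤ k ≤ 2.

Fix the vertex order 1 < 2 < 3 < 4 < 5 < 6 < 7 < 8 < 9 < 10 and write every simplex with vertices in increasing order. Then dim K = 2 and the simplices of K are:

  0-simplices (10): [1], [2], [3], [4], [5], [6], [7], [8], [9], [10]
  1-simplices (23): (23 of them)
  2-simplices (12): [1,2,10], [2,5,7], [2,7,10], [3,4,6], [3,4,7], [3,5,6], [3,5,7], [4,6,9], [4,7,8], [4,8,9], [5,7,8], [6,9,10]

giving chain groups C_0 ≅ Z^10, C_1 ≅ Z^23, C_2 ≅ Z^12.

Boundary ∂_1: C_1 → C_0 maps an edge to its endpoints' difference, ∂[p,q] = q − p.
The 10×23 boundary matrix has rank 9 and Smith normal form diag(1,1,1,1,1,1,1,1,1).

∂_2: C_2 → C_1 acts by ∂[p,q,r] = [q,r] − [p,r] + [p,q]. For instance
  ∂[4,7,8] = [7,8] − [4,8] + [4,7],
  ∂[1,2,10] = [2,10] − [1,10] + [1,2].
This gives a 23×12 integer matrix of rank 12; reducing to Smith normal form yields diagonal entries (1,1,1,1,1,1,1,1,1,1,1,1).

From H_k ≅ ker(∂_k) / im(∂_{k+1}) we obtain:

  H_0: rank C_0 − rank ∂_1 = 10 − 9 = 1, and the invariant factors of ∂_1 are all 1, so H_0 = Z.
  H_1: rank ker ∂_1 − rank ∂_2 = (23 − 9) − 12 = 2, and the invariant factors of ∂_2 are all 1, so H_1 = Z^2.
  H_2: rank ker ∂_2 − rank ∂_3 = (12 − 12) − 0 = 0, and there is no ∂_3, so H_2 = 0.

H_0 ≅ Z,  H_1 ≅ Z^2,  H_2 = 0.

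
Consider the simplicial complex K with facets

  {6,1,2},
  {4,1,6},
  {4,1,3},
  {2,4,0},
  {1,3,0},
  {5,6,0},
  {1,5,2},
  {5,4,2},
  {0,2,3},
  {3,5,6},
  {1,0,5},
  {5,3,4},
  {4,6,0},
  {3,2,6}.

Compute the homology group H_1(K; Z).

Fix the vertex order 0 < 1 < 2 < 3 < 4 < 5 < 6 and write every simplex with vertices in increasing order. Then dim K = 2 and the simplices of K are:

  0-simplices (7): [0], [1], [2], [3], [4], [5], [6]
  1-simplices (21): [0,1], [0,2], [0,3], [0,4], [0,5], [0,6], [1,2], [1,3], [1,4], [1,5], [1,6], [2,3], [2,4], [2,5], [2,6], [3,4], [3,5], [3,6], [4,5], [4,6], [5,6]
  2-simplices (14): [0,1,3], [0,1,5], [0,2,3], [0,2,4], [0,4,6], [0,5,6], [1,2,5], [1,2,6], [1,3,4], [1,4,6], [2,3,6], [2,4,5], [3,4,5], [3,5,6]

giving chain groups C_0 ≅ Z^7, C_1 ≅ Z^21, C_2 ≅ Z^14.

The boundary map ∂_1: C_1 → C_0 is given by ∂[p,q] = [q] − [p]. For instance
  ∂[3,6] = [6] − [3].
The 7×21 boundary matrix has rank 6 and Smith normal form diag(1,1,1,1,1,1).

The boundary map ∂_2: C_2 → C_1 acts by ∂[p,q,r] = [q,r] − [p,r] + [p,q]. For instance
  ∂[3,5,6] = [5,6] − [3,6] + [3,5],
  ∂[1,3,4] = [3,4] − [1,4] + [1,3].
This gives a 21×14 integer matrix of rank 13; reducing to Smith normal form yields diagonal entries (1,1,1,1,1,1,1,1,1,1,1,1,1).

From H_k ≅ ker(∂_k) / im(∂_{k+1}) we obtain:

  H_1: rank ker ∂_1 − rank ∂_2 = (21 − 6) − 13 = 2, and the invariant factors of ∂_2 are all 1, so H_1 ≅ Z^2.

H_1 = Z^2.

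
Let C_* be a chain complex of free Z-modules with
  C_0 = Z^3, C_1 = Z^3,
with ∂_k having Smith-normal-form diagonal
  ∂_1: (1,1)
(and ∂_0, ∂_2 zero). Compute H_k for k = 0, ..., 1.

H_0 ≅ Z,  H_1 ≅ Z.

H_0: b_0 = 3 − 0 − 2 = 1; torsion from ∂_1 factors > 1: none. So H_0 ≅ Z.
H_1: b_1 = 3 − 2 − 0 = 1; torsion from ∂_2 factors > 1: none. So H_1 ≅ Z.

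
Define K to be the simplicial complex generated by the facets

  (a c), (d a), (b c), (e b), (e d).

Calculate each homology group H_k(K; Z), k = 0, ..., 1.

K has 5 vertices, 5 edges.
rank ∂_0 = 0, rank ∂_1 = 4 ⇒ b_0 = 5 − 0 − 4 = 1; all invariant factors of ∂_1 are 1 so no torsion. So H_0 ≅ Z.
rank ∂_1 = 4, rank ∂_2 = 0 ⇒ b_1 = 5 − 4 − 0 = 1. So H_1 ≅ Z.

H_0 ≅ Z,  H_1 ≅ Z.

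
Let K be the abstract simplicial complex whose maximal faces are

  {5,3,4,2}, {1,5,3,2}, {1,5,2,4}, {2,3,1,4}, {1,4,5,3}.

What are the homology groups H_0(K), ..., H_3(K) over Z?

H_0 ≅ Z,  H_1 = 0,  H_2 = 0,  H_3 ≅ Z.

Fix the vertex order 1 < 2 < 3 < 4 < 5 and write every simplex with vertices in increasing order. Then dim K = 3 and the simplices of K are:

  0-simplices (5): [1], [2], [3], [4], [5]
  1-simplices (10): [1,2], [1,3], [1,4], [1,5], [2,3], [2,4], [2,5], [3,4], [3,5], [4,5]
  2-simplices (10): [1,2,3], [1,2,4], [1,2,5], [1,3,4], [1,3,5], [1,4,5], [2,3,4], [2,3,5], [2,4,5], [3,4,5]
  3-simplices (5): [1,2,3,4], [1,2,3,5], [1,2,4,5], [1,3,4,5], [2,3,4,5]

so the chain groups are C_0 ≅ Z^5, C_1 ≅ Z^10, C_2 ≅ Z^10, C_3 ≅ Z^5.

The boundary map ∂_1: C_1 → C_0 maps an edge to its endpoints' difference, ∂[p,q] = q − p.
As a 5×10 matrix over Z this has rank 4, with invariant factors (1,1,1,1).

∂_2: C_2 → C_1 sends each 2-simplex [p,q,r] to [q,r] − [p,r] + [p,q]. For instance
  ∂[1,3,5] = [3,5] − [1,5] + [1,3],
  ∂[1,4,5] = [4,5] − [1,5] + [1,4].
As a 10×10 matrix over Z this has rank 6, with invariant factors (1,1,1,1,1,1).

Boundary ∂_3: C_3 → C_2 sends each 3-simplex σ to the alternating sum Σ_i (−1)^i (σ with its i-th vertex removed). For instance
  ∂[1,2,3,4] = [2,3,4] − [1,3,4] + [1,2,4] − [1,2,3],
  ∂[2,3,4,5] = [3,4,5] − [2,4,5] + [2,3,5] − [2,3,4].
The resulting 10×5 matrix has rank 4, and its Smith normal form has invariant factors (1,1,1,1).

Computing H_k = (kernel of ∂_k) / (image of ∂_{k+1}):

  H_0: rank C_0 − rank ∂_1 = 5 − 4 = 1, and the invariant factors of ∂_1 are all 1, so H_0 = Z.
  H_1: rank ker ∂_1 − rank ∂_2 = (10 − 4) − 6 = 0, and the invariant factors of ∂_2 are all 1, so H_1 = 0.
  H_2: rank ker ∂_2 − rank ∂_3 = (10 − 6) − 4 = 0, and the invariant factors of ∂_3 are all 1, so H_2 = 0.
  H_3: rank ker ∂_3 − rank ∂_4 = (5 − 4) − 0 = 1, and there is no ∂_4, so H_3 = Z.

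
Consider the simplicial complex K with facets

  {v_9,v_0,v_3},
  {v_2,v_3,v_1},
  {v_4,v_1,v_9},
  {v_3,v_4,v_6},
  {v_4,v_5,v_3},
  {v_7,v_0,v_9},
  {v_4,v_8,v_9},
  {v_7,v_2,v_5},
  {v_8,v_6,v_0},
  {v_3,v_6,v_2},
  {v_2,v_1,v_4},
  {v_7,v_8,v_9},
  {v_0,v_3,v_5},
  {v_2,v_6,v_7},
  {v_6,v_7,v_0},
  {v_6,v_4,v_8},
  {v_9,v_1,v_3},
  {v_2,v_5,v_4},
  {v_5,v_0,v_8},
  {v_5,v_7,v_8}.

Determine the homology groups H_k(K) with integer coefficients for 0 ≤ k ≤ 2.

We work with the vertex ordering v_0 < v_1 < v_2 < v_3 < v_4 < v_5 < v_6 < v_7 < v_8 < v_9. The simplices of K, each written with vertices in increasing order, are:

  0-simplices (10): [v_0], [v_1], [v_2], [v_3], [v_4], [v_5], [v_6], [v_7], [v_8], [v_9]
  1-simplices (30): (30 of them)
  2-simplices (20): (20 of them)

so the chain groups are C_0 ≅ Z^10, C_1 ≅ Z^30, C_2 ≅ Z^20.

Boundary ∂_1: C_1 → C_0 is given by ∂[p,q] = [q] − [p]. For instance
  ∂[v_2,v_5] = [v_5] − [v_2].
The 10×30 boundary matrix has rank 9 and Smith normal form diag(1,1,1,1,1,1,1,1,1).

∂_2: C_2 → C_1 acts by ∂[p,q,r] = [q,r] − [p,r] + [p,q]. For instance
  ∂[v_0,v_6,v_8] = [v_6,v_8] − [v_0,v_8] + [v_0,v_6],
  ∂[v_0,v_5,v_8] = [v_5,v_8] − [v_0,v_8] + [v_0,v_5].
The 30×20 boundary matrix has rank 20 and Smith normal form diag(1,1,1,1,1,1,1,1,1,1,1,1,1,1,1,1,1,1,1,2).

From H_k ≅ ker(∂_k) / im(∂_{k+1}) we obtain:

  H_0: rank C_0 − rank ∂_1 = 10 − 9 = 1, and the invariant factors of ∂_1 are all 1, so H_0 = Z.
  H_1: rank ker ∂_1 − rank ∂_2 = (30 − 9) − 20 = 1, and ∂_2 has invariant factor 2 > 1, so H_1 = Z ⊕ Z/2.
  H_2: rank ker ∂_2 − rank ∂_3 = (20 − 20) − 0 = 0, and there is no ∂_3, so H_2 = 0.

H_0 = Z,  H_1 = Z ⊕ Z/2,  H_2 = 0.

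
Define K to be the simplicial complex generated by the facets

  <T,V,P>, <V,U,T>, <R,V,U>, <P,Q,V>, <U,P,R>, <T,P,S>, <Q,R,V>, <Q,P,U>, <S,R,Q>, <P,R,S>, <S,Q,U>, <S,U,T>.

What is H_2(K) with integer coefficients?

We work with the vertex ordering P < Q < R < S < T < U < V. The simplices of K, each written with vertices in increasing order, are:

  0-simplices (7): P, Q, R, S, T, U, V
  1-simplices (18): PQ, PR, PS, PT, PU, PV, QR, QS, QU, QV, RS, RU, RV, ST, SU, TU, TV, UV
  2-simplices (12): PQU, PQV, PRS, PRU, PST, PTV, QRS, QRV, QSU, RUV, STU, TUV

giving chain groups C_0 ≅ Z^7, C_1 ≅ Z^18, C_2 ≅ Z^12.

∂_1: C_1 → C_0 sends each edge [p,q] (with p < q) to q − p. For instance
  ∂RV = V − R.
The resulting 7×18 matrix has rank 6, and its Smith normal form has invariant factors (1,1,1,1,1,1).

Boundary ∂_2: C_2 → C_1 maps a triangle to the signed sum of its edges. For instance
  ∂QSU = SU − QU + QS,
  ∂QRV = RV − QV + QR.
As a 18×12 matrix over Z this has rank 12, with invariant factors (1,1,1,1,1,1,1,1,1,1,1,2).

Now H_k = ker ∂_k / im ∂_{k+1}, so:

  H_2: rank ker ∂_2 − rank ∂_3 = (12 − 12) − 0 = 0, and there is no ∂_3, so H_2 ≅ 0.

(K is a triangulation of the real projective plane RP^2.)

H_2 = 0.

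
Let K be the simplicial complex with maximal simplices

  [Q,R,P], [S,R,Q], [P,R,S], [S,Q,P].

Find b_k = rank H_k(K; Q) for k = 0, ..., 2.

Take the total order P < Q < R < S on the vertex set. Then K (dimension 2) consists of the simplices:

  0-simplices (4): P, Q, R, S
  1-simplices (6): PQ, PR, PS, QR, QS, RS
  2-simplices (4): PQR, PQS, PRS, QRS

giving chain groups C_0 ≅ Z^4, C_1 ≅ Z^6, C_2 ≅ Z^4.

Boundary ∂_1: C_1 → C_0 maps an edge to its endpoints' difference, ∂[p,q] = q − p.
As a 4×6 matrix over Z this has rank 3, with invariant factors (1,1,1).

Boundary ∂_2: C_2 → C_1 sends each 2-simplex [p,q,r] to [q,r] − [p,r] + [p,q]. For instance
  ∂PQS = QS − PS + PQ,
  ∂PRS = RS − PS + PR.
The resulting 6×4 matrix has rank 3, and its Smith normal form has invariant factors (1,1,1).

Computing H_k = (kernel of ∂_k) / (image of ∂_{k+1}):

  H_0: rank C_0 − rank ∂_1 = 4 − 3 = 1, and the invariant factors of ∂_1 are all 1, so H_0 = Z.
  H_1: rank ker ∂_1 − rank ∂_2 = (6 − 3) − 3 = 0, and the invariant factors of ∂_2 are all 1, so H_1 = 0.
  H_2: rank ker ∂_2 − rank ∂_3 = (4 − 3) − 0 = 1, and there is no ∂_3, so H_2 = Z.

(K is a triangulation of the 2-sphere S^2.)

Hence the Betti numbers are b_0 = 1, b_1 = 0, b_2 = 1.

b_0 = 1, b_1 = 0, b_2 = 1.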